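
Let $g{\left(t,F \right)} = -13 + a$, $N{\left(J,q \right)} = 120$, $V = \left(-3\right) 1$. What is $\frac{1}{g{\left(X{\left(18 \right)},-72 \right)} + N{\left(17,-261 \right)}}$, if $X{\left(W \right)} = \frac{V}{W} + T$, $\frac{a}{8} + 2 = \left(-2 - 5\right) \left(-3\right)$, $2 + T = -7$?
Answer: $\frac{1}{259} \approx 0.003861$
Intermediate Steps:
$T = -9$ ($T = -2 - 7 = -9$)
$V = -3$
$a = 152$ ($a = -16 + 8 \left(-2 - 5\right) \left(-3\right) = -16 + 8 \left(\left(-7\right) \left(-3\right)\right) = -16 + 8 \cdot 21 = -16 + 168 = 152$)
$X{\left(W \right)} = -9 - \frac{3}{W}$ ($X{\left(W \right)} = - \frac{3}{W} - 9 = -9 - \frac{3}{W}$)
$g{\left(t,F \right)} = 139$ ($g{\left(t,F \right)} = -13 + 152 = 139$)
$\frac{1}{g{\left(X{\left(18 \right)},-72 \right)} + N{\left(17,-261 \right)}} = \frac{1}{139 + 120} = \frac{1}{259}$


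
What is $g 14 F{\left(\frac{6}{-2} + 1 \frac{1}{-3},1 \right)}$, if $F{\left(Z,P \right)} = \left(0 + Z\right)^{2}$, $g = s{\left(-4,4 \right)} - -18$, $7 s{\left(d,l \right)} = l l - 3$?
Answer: $\frac{27800}{9} \approx 3088.9$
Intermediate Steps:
$s{\left(d,l \right)} = - \frac{3}{7} + \frac{l^{2}}{7}$ ($s{\left(d,l \right)} = \frac{l l - 3}{7} = \frac{l^{2} - 3}{7} = \frac{-3 + l^{2}}{7} = - \frac{3}{7} + \frac{l^{2}}{7}$)
$g = \frac{139}{7}$ ($g = \left(- \frac{3}{7} + \frac{4^{2}}{7}\right) - -18 = \left(- \frac{3}{7} + \frac{1}{7} \cdot 16\right) + 18 = \left(- \frac{3}{7} + \frac{16}{7}\right) + 18 = \frac{13}{7} + 18 = \frac{139}{7} \approx 19.857$)
$F{\left(Z,P \right)} = Z^{2}$
$g 14 F{\left(\frac{6}{-2} + 1 \frac{1}{-3},1 \right)} = \frac{139}{7} \cdot 14 \left(\frac{6}{-2} + 1 \frac{1}{-3}\right)^{2} = 278 \left(6 \left(- \frac{1}{2}\right) + 1 \left(- \frac{1}{3}\right)\right)^{2} = 278 \left(-3 - \frac{1}{3}\right)^{2} = 278 \left(- \frac{10}{3}\right)^{2} = 278 \cdot \frac{100}{9} = \frac{27800}{9}$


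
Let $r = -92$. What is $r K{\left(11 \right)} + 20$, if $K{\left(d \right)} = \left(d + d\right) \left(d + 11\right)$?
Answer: $-44508$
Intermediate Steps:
$K{\left(d \right)} = 2 d \left(11 + d\right)$
$r K{\left(11 \right)} + 20 = - 92 \cdot 2 \cdot 11 \left(11 + 11\right) + 20 = - 92 \cdot 2 \cdot 11 \cdot 22 + 20 = \left(-92\right) 484 + 20 = -44528 + 20 = -44508$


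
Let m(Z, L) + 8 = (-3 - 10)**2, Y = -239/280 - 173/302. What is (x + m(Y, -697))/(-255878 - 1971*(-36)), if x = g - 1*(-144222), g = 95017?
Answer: -119700/92461 ≈ -1.2946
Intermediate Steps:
Y = -60309/42280 (Y = -239*1/280 - 173*1/302 = -239/280 - 173/302 = -60309/42280 ≈ -1.4264)
m(Z, L) = 161 (m(Z, L) = -8 + (-3 - 10)**2 = -8 + (-13)**2 = -8 + 169 = 161)
x = 239239 (x = 95017 - 1*(-144222) = 95017 + 144222 = 239239)
(x + m(Y, -697))/(-255878 - 1971*(-36)) = (239239 + 161)/(-255878 - 1971*(-36)) = 239400/(-255878 + 70956) = 239400/(-184922) = 239400*(-1/184922) = -119700/92461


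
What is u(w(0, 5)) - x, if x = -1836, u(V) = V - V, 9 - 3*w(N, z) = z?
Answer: 1836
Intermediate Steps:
w(N, z) = 3 - z/3
u(V) = 0
u(w(0, 5)) - x = 0 - 1*(-1836) = 0 + 1836 = 1836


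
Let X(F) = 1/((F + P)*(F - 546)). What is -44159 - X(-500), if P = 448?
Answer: -2401896329/54392 ≈ -44159.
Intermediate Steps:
X(F) = 1/((-546 + F)*(448 + F)) (X(F) = 1/((F + 448)*(F - 546)) = 1/((448 + F)*(-546 + F)) = 1/((-546 + F)*(448 + F)))
-44159 - X(-500) = -44159 - 1/(-244608 + (-500)² - 98*(-500)) = -44159 - 1/(-244608 + 250000 + 49000) = -44159 - 1/54392 = -2401896329/54392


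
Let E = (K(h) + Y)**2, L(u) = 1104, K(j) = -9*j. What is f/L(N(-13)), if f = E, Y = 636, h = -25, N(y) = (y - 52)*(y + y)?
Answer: 247107/368 ≈ 671.49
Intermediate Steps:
N(y) = 2*y*(-52 + y) (N(y) = (-52 + y)*(2*y) = 2*y*(-52 + y))
E = 741321 (E = (-9*(-25) + 636)**2 = (225 + 636)**2 = 861**2 = 741321)
f = 741321
f/L(N(-13)) = 741321/1104 = 741321*(1/1104) = 247107/368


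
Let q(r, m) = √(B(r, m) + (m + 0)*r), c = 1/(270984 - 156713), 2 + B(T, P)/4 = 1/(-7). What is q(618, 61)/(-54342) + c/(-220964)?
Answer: -1/25249777244 - √205198/126798 ≈ -0.0035725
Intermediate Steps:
B(T, P) = -60/7 (B(T, P) = -8 + 4/(-7) = -8 + 4*(-⅐) = -8 - 4/7 = -60/7)
c = 1/114271 ≈ 8.7511e-6
q(r, m) = √(-60/7 + m*r) (q(r, m) = √(-60/7 + (m + 0)*r) = √(-60/7 + m*r))
q(618, 61)/(-54342) + c/(-220964) = (√(-420 + 49*61*618)/7)/(-54342) + (1/114271)/(-220964) = (√(-420 + 1847202)/7)*(-1/54342) + (1/114271)*(-1/220964) = (√1846782/7)*(-1/54342) - 1/25249777244 = ((3*√205198)/7)*(-1/54342) - 1/25249777244 = (3*√205198/7)*(-1/54342) - 1/25249777244 = -√205198/126798 - 1/25249777244 = -1/25249777244 - √205198/126798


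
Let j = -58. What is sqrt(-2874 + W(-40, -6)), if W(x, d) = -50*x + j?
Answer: 2*I*sqrt(233) ≈ 30.529*I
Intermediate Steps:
W(x, d) = -58 - 50*x (W(x, d) = -50*x - 58 = -58 - 50*x)
sqrt(-2874 + W(-40, -6)) = sqrt(-2874 + (-58 - 50*(-40))) = sqrt(-2874 + (-58 + 2000)) = sqrt(-2874 + 1942) = sqrt(-932) = 2*I*sqrt(233)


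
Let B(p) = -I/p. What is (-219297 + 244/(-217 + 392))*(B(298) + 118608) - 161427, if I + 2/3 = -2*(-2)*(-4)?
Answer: -2034662514815606/78225 ≈ -2.6010e+10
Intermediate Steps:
I = -50/3 (I = -⅔ - 2*(-2)*(-4) = -⅔ + 4*(-4) = -⅔ - 16 = -50/3 ≈ -16.667)
B(p) = 50/(3*p) (B(p) = -(-50)/(3*p) = 50/(3*p))
(-219297 + 244/(-217 + 392))*(B(298) + 118608) - 161427 = (-219297 + 244/(-217 + 392))*((50/3)/298 + 118608) - 161427 = (-219297 + 244/175)*((50/3)*(1/298) + 118608) - 161427 = (-219297 + (1/175)*244)*(25/447 + 118608) - 161427 = (-219297 + 244/175)*(53017801/447) - 161427 = -38376731/175*53017801/447 - 161427 = -2034649887188531/78225 - 161427 = -2034662514815606/78225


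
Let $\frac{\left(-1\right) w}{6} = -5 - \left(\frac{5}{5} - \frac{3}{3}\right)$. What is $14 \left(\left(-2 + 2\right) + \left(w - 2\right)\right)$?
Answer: $392$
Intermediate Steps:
$w = 30$ ($w = - 6 \left(-5 - \left(\frac{5}{5} - \frac{3}{3}\right)\right) = - 6 \left(-5 - \left(5 \cdot \frac{1}{5} - 1\right)\right) = - 6 \left(-5 - \left(1 - 1\right)\right) = - 6 \left(-5 - 0\right) = - 6 \left(-5 + 0\right) = \left(-6\right) \left(-5\right) = 30$)
$14 \left(\left(-2 + 2\right) + \left(w - 2\right)\right) = 14 \left(\left(-2 + 2\right) + \left(30 - 2\right)\right) = 14 \left(0 + 28\right) = 14 \cdot 28 = 392$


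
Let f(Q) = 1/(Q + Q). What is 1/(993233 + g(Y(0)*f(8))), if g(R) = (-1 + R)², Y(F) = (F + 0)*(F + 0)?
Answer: 1/993234 ≈ 1.0068e-6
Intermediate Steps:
f(Q) = 1/(2*Q)
Y(F) = F² (Y(F) = F*F = F²)
1/(993233 + g(Y(0)*f(8))) = 1/(993233 + (-1 + 0²*((½)/8))²) = 1/(993233 + (-1 + 0*((½)*(⅛)))²) = 1/(993233 + (-1 + 0*(1/16))²) = 1/(993233 + (-1 + 0)²) = 1/(993233 + (-1)²) = 1/(993233 + 1) = 1/993234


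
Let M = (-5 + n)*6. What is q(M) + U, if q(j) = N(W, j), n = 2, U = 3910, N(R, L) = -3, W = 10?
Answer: 3907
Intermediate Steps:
M = -18 (M = (-5 + 2)*6 = -3*6 = -18)
q(j) = -3
q(M) + U = -3 + 3910 = 3907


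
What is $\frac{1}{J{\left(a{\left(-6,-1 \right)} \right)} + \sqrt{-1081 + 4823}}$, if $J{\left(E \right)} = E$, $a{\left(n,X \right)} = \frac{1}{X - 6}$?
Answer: $\frac{7}{183357} + \frac{49 \sqrt{3742}}{183357} \approx 0.016386$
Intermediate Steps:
$a{\left(n,X \right)} = \frac{1}{-6 + X}$
$\frac{1}{J{\left(a{\left(-6,-1 \right)} \right)} + \sqrt{-1081 + 4823}} = \frac{1}{\frac{1}{-6 - 1} + \sqrt{-1081 + 4823}} = \frac{1}{\frac{1}{-7} + \sqrt{3742}} = \frac{1}{- \frac{1}{7} + \sqrt{3742}}$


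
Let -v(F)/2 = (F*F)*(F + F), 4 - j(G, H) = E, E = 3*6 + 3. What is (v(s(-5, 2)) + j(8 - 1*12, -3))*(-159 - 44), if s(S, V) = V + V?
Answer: 55419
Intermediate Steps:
E = 21 (E = 18 + 3 = 21)
s(S, V) = 2*V
j(G, H) = -17 (j(G, H) = 4 - 1*21 = 4 - 21 = -17)
v(F) = -4*F**3 (v(F) = -2*F*F*(F + F) = -2*F**2*2*F = -4*F**3)
(v(s(-5, 2)) + j(8 - 1*12, -3))*(-159 - 44) = (-4*(2*2)**3 - 17)*(-159 - 44) = (-4*4**3 - 17)*(-203) = (-4*64 - 17)*(-203) = (-256 - 17)*(-203) = -273*(-203) = 55419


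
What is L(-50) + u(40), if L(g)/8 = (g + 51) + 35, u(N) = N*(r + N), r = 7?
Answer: 2168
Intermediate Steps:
u(N) = N*(7 + N)
L(g) = 688 + 8*g (L(g) = 8*((g + 51) + 35) = 8*((51 + g) + 35) = 8*(86 + g) = 688 + 8*g)
L(-50) + u(40) = (688 + 8*(-50)) + 40*(7 + 40) = (688 - 400) + 40*47 = 288 + 1880 = 2168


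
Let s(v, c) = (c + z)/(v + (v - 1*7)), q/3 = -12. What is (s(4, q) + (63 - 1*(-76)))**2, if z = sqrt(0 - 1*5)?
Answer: (103 + I*sqrt(5))**2 ≈ 10604.0 + 460.63*I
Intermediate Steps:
z = I*sqrt(5) (z = sqrt(0 - 5) = sqrt(-5) = I*sqrt(5) ≈ 2.2361*I)
q = -36 (q = 3*(-12) = -36)
s(v, c) = (c + I*sqrt(5))/(-7 + 2*v) (s(v, c) = (c + I*sqrt(5))/(v + (v - 1*7)) = (c + I*sqrt(5))/(v + (v - 7)) = (c + I*sqrt(5))/(v + (-7 + v)) = (c + I*sqrt(5))/(-7 + 2*v))
(s(4, q) + (63 - 1*(-76)))**2 = ((-36 + I*sqrt(5))/(-7 + 2*4) + (63 - 1*(-76)))**2 = ((-36 + I*sqrt(5))/(-7 + 8) + (63 + 76))**2 = ((-36 + I*sqrt(5))/1 + 139)**2 = (1*(-36 + I*sqrt(5)) + 139)**2 = ((-36 + I*sqrt(5)) + 139)**2 = (103 + I*sqrt(5))**2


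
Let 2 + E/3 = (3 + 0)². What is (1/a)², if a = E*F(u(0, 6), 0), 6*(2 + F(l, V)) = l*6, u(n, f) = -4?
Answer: 1/15876 ≈ 6.2988e-5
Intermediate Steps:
E = 21 (E = -6 + 3*(3 + 0)² = -6 + 3*3² = -6 + 3*9 = -6 + 27 = 21)
F(l, V) = -2 + l (F(l, V) = -2 + (l*6)/6 = -2 + (6*l)/6 = -2 + l)
a = -126 (a = 21*(-2 - 4) = 21*(-6) = -126)
(1/a)² = (1/(-126))² = (-1/126)² = 1/15876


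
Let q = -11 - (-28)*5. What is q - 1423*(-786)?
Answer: 1118607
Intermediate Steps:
q = 129 (q = -11 - 7*(-20) = -11 + 140 = 129)
q - 1423*(-786) = 129 - 1423*(-786) = 129 + 1118478 = 1118607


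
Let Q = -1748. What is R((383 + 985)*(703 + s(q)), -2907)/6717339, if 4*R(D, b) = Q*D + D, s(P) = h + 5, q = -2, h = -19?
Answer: -45739954/746371 ≈ -61.283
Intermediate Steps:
s(P) = -14 (s(P) = -19 + 5 = -14)
R(D, b) = -1747*D/4 (R(D, b) = (-1748*D + D)/4 = (-1747*D)/4 = -1747*D/4)
R((383 + 985)*(703 + s(q)), -2907)/6717339 = -1747*(383 + 985)*(703 - 14)/4/6717339 = -597474*689*(1/6717339) = -1747/4*942552*(1/6717339) = -411659586*1/6717339 = -45739954/746371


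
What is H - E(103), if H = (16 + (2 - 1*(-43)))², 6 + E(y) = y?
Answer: 3624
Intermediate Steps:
E(y) = -6 + y
H = 3721 (H = (16 + (2 + 43))² = (16 + 45)² = 61² = 3721)
H - E(103) = 3721 - (-6 + 103) = 3721 - 1*97 = 3721 - 97 = 3624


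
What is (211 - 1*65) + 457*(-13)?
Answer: -5795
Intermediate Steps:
(211 - 1*65) + 457*(-13) = (211 - 65) - 5941 = 146 - 5941 = -5795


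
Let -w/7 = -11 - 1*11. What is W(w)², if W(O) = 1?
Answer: 1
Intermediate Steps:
w = 154 (w = -7*(-11 - 1*11) = -7*(-11 - 11) = -7*(-22) = 154)
W(w)² = 1² = 1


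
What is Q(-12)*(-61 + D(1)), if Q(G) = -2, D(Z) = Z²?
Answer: 120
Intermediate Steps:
Q(-12)*(-61 + D(1)) = -2*(-61 + 1²) = -2*(-61 + 1) = -2*(-60) = 120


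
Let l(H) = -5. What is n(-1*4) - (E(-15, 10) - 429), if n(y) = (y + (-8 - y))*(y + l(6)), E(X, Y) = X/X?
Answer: 500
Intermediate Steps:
E(X, Y) = 1
n(y) = 40 - 8*y (n(y) = (y + (-8 - y))*(y - 5) = -8*(-5 + y) = 40 - 8*y)
n(-1*4) - (E(-15, 10) - 429) = (40 - (-8)*4) - (1 - 429) = (40 - 8*(-4)) - 1*(-428) = (40 + 32) + 428 = 72 + 428 = 500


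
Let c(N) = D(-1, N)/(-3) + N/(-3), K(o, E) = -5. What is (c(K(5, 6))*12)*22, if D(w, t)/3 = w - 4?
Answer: 1760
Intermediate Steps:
D(w, t) = -12 + 3*w (D(w, t) = 3*(w - 4) = 3*(-4 + w) = -12 + 3*w)
c(N) = 5 - N/3 (c(N) = (-12 + 3*(-1))/(-3) + N/(-3) = (-12 - 3)*(-⅓) + N*(-⅓) = -15*(-⅓) - N/3 = 5 - N/3)
(c(K(5, 6))*12)*22 = ((5 - ⅓*(-5))*12)*22 = ((5 + 5/3)*12)*22 = ((20/3)*12)*22 = 80*22 = 1760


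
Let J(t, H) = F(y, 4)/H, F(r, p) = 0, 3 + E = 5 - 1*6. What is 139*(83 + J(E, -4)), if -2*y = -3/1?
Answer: 11537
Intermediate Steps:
E = -4 (E = -3 + (5 - 1*6) = -3 + (5 - 6) = -3 - 1 = -4)
y = 3/2 (y = -(-3)/(2*1) = -(-3)/2 = -½*(-3) = 3/2 ≈ 1.5000)
J(t, H) = 0 (J(t, H) = 0/H = 0)
139*(83 + J(E, -4)) = 139*(83 + 0) = 139*83 = 11537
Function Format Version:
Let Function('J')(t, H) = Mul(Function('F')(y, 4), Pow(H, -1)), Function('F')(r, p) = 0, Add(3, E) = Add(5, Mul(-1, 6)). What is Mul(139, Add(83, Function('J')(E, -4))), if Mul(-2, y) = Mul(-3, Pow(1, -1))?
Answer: 11537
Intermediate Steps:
E = -4 (E = Add(-3, Add(5, Mul(-1, 6))) = Add(-3, Add(5, -6)) = Add(-3, -1) = -4)
y = Rational(3, 2) (y = Mul(Rational(-1, 2), Mul(-3, Pow(1, -1))) = Mul(Rational(-1, 2), Mul(-3, 1)) = Mul(Rational(-1, 2), -3) = Rational(3, 2) ≈ 1.5000)
Function('J')(t, H) = 0 (Function('J')(t, H) = Mul(0, Pow(H, -1)) = 0)
Mul(139, Add(83, Function('J')(E, -4))) = Mul(139, Add(83, 0)) = Mul(139, 83) = 11537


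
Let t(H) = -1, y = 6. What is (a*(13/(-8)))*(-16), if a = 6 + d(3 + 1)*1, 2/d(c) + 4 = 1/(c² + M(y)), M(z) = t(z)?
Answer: 8424/59 ≈ 142.78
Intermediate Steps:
M(z) = -1
d(c) = 2/(-4 + 1/(-1 + c²)) (d(c) = 2/(-4 + 1/(c² - 1)) = 2/(-4 + 1/(-1 + c²)))
a = 324/59 (a = 6 + (2*(1 - (3 + 1)²)/(-5 + 4*(3 + 1)²))*1 = 6 + (2*(1 - 1*4²)/(-5 + 4*4²))*1 = 6 + (2*(1 - 1*16)/(-5 + 4*16))*1 = 6 + (2*(1 - 16)/(-5 + 64))*1 = 6 + (2*(-15)/59)*1 = 6 + (2*(1/59)*(-15))*1 = 6 - 30/59*1 = 6 - 30/59 = 324/59 ≈ 5.4915)
(a*(13/(-8)))*(-16) = (324*(13/(-8))/59)*(-16) = (324*(13*(-⅛))/59)*(-16) = ((324/59)*(-13/8))*(-16) = -1053/118*(-16) = 8424/59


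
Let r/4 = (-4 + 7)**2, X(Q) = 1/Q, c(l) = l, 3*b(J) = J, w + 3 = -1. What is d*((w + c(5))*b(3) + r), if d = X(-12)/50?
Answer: -37/600 ≈ -0.061667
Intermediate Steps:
w = -4 (w = -3 - 1 = -4)
b(J) = J/3
d = -1/600 (d = 1/(-12*50) = -1/12*1/50 = -1/600 ≈ -0.0016667)
r = 36 (r = 4*(-4 + 7)**2 = 4*3**2 = 4*9 = 36)
d*((w + c(5))*b(3) + r) = -((-4 + 5)*((1/3)*3) + 36)/600 = -(1*1 + 36)/600 = -(1 + 36)/600 = -1/600*37 = -37/600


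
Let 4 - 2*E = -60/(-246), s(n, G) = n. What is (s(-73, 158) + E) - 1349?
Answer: -58225/41 ≈ -1420.1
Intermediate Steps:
E = 77/41 (E = 2 - (-30)/(-246) = 2 - (-30)*(-1)/246 = 2 - 1/2*10/41 = 2 - 5/41 = 77/41 ≈ 1.8780)
(s(-73, 158) + E) - 1349 = (-73 + 77/41) - 1349 = -2916/41 - 1349 = -58225/41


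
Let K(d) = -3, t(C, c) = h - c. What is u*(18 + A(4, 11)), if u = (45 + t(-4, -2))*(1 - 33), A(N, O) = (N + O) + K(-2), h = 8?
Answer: -52800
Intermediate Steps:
t(C, c) = 8 - c
A(N, O) = -3 + N + O (A(N, O) = (N + O) - 3 = -3 + N + O)
u = -1760 (u = (45 + (8 - 1*(-2)))*(1 - 33) = (45 + (8 + 2))*(-32) = (45 + 10)*(-32) = 55*(-32) = -1760)
u*(18 + A(4, 11)) = -1760*(18 + (-3 + 4 + 11)) = -1760*(18 + 12) = -1760*30 = -52800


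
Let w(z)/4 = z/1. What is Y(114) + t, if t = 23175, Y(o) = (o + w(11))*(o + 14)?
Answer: 43399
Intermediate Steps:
w(z) = 4*z (w(z) = 4*(z/1) = 4*(z*1) = 4*z)
Y(o) = (14 + o)*(44 + o) (Y(o) = (o + 4*11)*(o + 14) = (o + 44)*(14 + o) = (44 + o)*(14 + o) = (14 + o)*(44 + o))
Y(114) + t = (616 + 114² + 58*114) + 23175 = (616 + 12996 + 6612) + 23175 = 20224 + 23175 = 43399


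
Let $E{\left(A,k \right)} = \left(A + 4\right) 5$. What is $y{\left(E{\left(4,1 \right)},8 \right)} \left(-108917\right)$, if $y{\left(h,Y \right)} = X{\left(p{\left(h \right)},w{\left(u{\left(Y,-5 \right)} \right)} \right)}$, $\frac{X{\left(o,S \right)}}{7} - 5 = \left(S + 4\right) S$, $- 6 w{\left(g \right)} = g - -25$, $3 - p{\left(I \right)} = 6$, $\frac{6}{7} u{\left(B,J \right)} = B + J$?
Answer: $- \frac{104451403}{16} \approx -6.5282 \cdot 10^{6}$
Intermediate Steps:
$u{\left(B,J \right)} = \frac{7 B}{6} + \frac{7 J}{6}$ ($u{\left(B,J \right)} = \frac{7 \left(B + J\right)}{6} = \frac{7 B}{6} + \frac{7 J}{6}$)
$p{\left(I \right)} = -3$ ($p{\left(I \right)} = 3 - 6 = -3$)
$w{\left(g \right)} = - \frac{25}{6} - \frac{g}{6}$ ($w{\left(g \right)} = - \frac{g - -25}{6} = - \frac{g + 25}{6} = - \frac{25 + g}{6} = - \frac{25}{6} - \frac{g}{6}$)
$E{\left(A,k \right)} = 20 + 5 A$ ($E{\left(A,k \right)} = \left(4 + A\right) 5 = 20 + 5 A$)
$X{\left(o,S \right)} = 35 + 7 S \left(4 + S\right)$ ($X{\left(o,S \right)} = 35 + 7 \left(S + 4\right) S = 35 + 7 \left(4 + S\right) S = 35 + 7 S \left(4 + S\right)$)
$y{\left(h,Y \right)} = - \frac{490}{9} + 7 \left(- \frac{115}{36} - \frac{7 Y}{36}\right)^{2} - \frac{49 Y}{9}$ ($y{\left(h,Y \right)} = 35 + 7 \left(- \frac{25}{6} - \frac{\frac{7 Y}{6} + \frac{7}{6} \left(-5\right)}{6}\right)^{2} + 28 \left(- \frac{25}{6} - \frac{\frac{7 Y}{6} + \frac{7}{6} \left(-5\right)}{6}\right) = 35 + 7 \left(- \frac{25}{6} - \frac{\frac{7 Y}{6} - \frac{35}{6}}{6}\right)^{2} + 28 \left(- \frac{25}{6} - \frac{\frac{7 Y}{6} - \frac{35}{6}}{6}\right) = 35 + 7 \left(- \frac{25}{6} - \frac{- \frac{35}{6} + \frac{7 Y}{6}}{6}\right)^{2} + 28 \left(- \frac{25}{6} - \frac{- \frac{35}{6} + \frac{7 Y}{6}}{6}\right) = 35 + 7 \left(- \frac{25}{6} - \left(- \frac{35}{36} + \frac{7 Y}{36}\right)\right)^{2} + 28 \left(- \frac{25}{6} - \left(- \frac{35}{36} + \frac{7 Y}{36}\right)\right) = 35 + 7 \left(- \frac{115}{36} - \frac{7 Y}{36}\right)^{2} + 28 \left(- \frac{115}{36} - \frac{7 Y}{36}\right) = 35 + 7 \left(- \frac{115}{36} - \frac{7 Y}{36}\right)^{2} - \left(\frac{805}{9} + \frac{49 Y}{9}\right) = - \frac{490}{9} + 7 \left(- \frac{115}{36} - \frac{7 Y}{36}\right)^{2} - \frac{49 Y}{9}$)
$y{\left(E{\left(4,1 \right)},8 \right)} \left(-108917\right) = \left(\frac{22015}{1296} + \frac{343 \cdot 8^{2}}{1296} + \frac{2107}{648} \cdot 8\right) \left(-108917\right) = \left(\frac{22015}{1296} + \frac{343}{1296} \cdot 64 + \frac{2107}{81}\right) \left(-108917\right) = \left(\frac{22015}{1296} + \frac{1372}{81} + \frac{2107}{81}\right) \left(-108917\right) = \frac{959}{16} \left(-108917\right) = - \frac{104451403}{16}$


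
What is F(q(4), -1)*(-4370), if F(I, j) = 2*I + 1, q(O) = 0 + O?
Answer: -39330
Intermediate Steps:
q(O) = O
F(I, j) = 1 + 2*I
F(q(4), -1)*(-4370) = (1 + 2*4)*(-4370) = (1 + 8)*(-4370) = 9*(-4370) = -39330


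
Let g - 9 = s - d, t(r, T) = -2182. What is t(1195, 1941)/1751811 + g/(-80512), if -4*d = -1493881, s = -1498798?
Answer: 13118674687271/564167228928 ≈ 23.253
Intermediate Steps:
d = 1493881/4 (d = -¼*(-1493881) = 1493881/4 ≈ 3.7347e+5)
g = -7489037/4 (g = 9 + (-1498798 - 1*1493881/4) = 9 + (-1498798 - 1493881/4) = 9 - 7489073/4 = -7489037/4 ≈ -1.8723e+6)
t(1195, 1941)/1751811 + g/(-80512) = -2182/1751811 - 7489037/4/(-80512) = -2182*1/1751811 - 7489037/4*(-1/80512) = -2182/1751811 + 7489037/322048 = 13118674687271/564167228928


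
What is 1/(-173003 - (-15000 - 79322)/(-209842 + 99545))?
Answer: -110297/19081806213 ≈ -5.7802e-6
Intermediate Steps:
1/(-173003 - (-15000 - 79322)/(-209842 + 99545)) = 1/(-173003 - (-94322)/(-110297)) = 1/(-173003 - (-94322)*(-1)/110297) = 1/(-173003 - 1*94322/110297) = 1/(-173003 - 94322/110297) = 1/(-19081806213/110297) = -110297/19081806213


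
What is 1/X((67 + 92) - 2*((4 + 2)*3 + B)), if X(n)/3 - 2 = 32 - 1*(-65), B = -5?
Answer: 1/297 ≈ 0.0033670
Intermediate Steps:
X(n) = 297 (X(n) = 6 + 3*(32 - 1*(-65)) = 6 + 3*(32 + 65) = 6 + 3*97 = 6 + 291 = 297)
1/X((67 + 92) - 2*((4 + 2)*3 + B)) = 1/297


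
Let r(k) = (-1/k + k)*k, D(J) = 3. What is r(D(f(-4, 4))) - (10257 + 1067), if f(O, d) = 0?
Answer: -11316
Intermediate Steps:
r(k) = k*(k - 1/k) (r(k) = (k - 1/k)*k = k*(k - 1/k))
r(D(f(-4, 4))) - (10257 + 1067) = (-1 + 3²) - (10257 + 1067) = (-1 + 9) - 1*11324 = 8 - 11324 = -11316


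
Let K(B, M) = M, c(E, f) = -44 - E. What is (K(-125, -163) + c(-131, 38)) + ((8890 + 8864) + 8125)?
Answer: 25803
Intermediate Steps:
(K(-125, -163) + c(-131, 38)) + ((8890 + 8864) + 8125) = (-163 + (-44 - 1*(-131))) + ((8890 + 8864) + 8125) = (-163 + (-44 + 131)) + (17754 + 8125) = (-163 + 87) + 25879 = -76 + 25879 = 25803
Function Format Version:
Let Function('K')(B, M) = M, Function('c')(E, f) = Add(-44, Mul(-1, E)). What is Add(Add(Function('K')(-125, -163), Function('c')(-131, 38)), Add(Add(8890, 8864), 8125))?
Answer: 25803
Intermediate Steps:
Add(Add(Function('K')(-125, -163), Function('c')(-131, 38)), Add(Add(8890, 8864), 8125)) = Add(Add(-163, Add(-44, Mul(-1, -131))), Add(Add(8890, 8864), 8125)) = Add(Add(-163, Add(-44, 131)), Add(17754, 8125)) = Add(Add(-163, 87), 25879) = Add(-76, 25879) = 25803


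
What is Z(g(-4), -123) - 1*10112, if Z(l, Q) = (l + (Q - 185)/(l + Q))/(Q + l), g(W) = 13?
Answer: -5561679/550 ≈ -10112.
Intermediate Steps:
Z(l, Q) = (l + (-185 + Q)/(Q + l))/(Q + l)
Z(g(-4), -123) - 1*10112 = (-185 - 123 + 13² - 123*13)/(-123 + 13)² - 1*10112 = (-185 - 123 + 169 - 1599)/(-110)² - 10112 = (1/12100)*(-1738) - 10112 = -79/550 - 10112 = -5561679/550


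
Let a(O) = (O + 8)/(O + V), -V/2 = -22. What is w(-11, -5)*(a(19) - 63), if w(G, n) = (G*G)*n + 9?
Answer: 261048/7 ≈ 37293.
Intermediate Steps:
V = 44 (V = -2*(-22) = 44)
a(O) = (8 + O)/(44 + O) (a(O) = (O + 8)/(O + 44) = (8 + O)/(44 + O))
w(G, n) = 9 + n*G**2 (w(G, n) = G**2*n + 9 = n*G**2 + 9 = 9 + n*G**2)
w(-11, -5)*(a(19) - 63) = (9 - 5*(-11)**2)*((8 + 19)/(44 + 19) - 63) = (9 - 5*121)*(27/63 - 63) = (9 - 605)*((1/63)*27 - 63) = -596*(3/7 - 63) = -596*(-438/7) = 261048/7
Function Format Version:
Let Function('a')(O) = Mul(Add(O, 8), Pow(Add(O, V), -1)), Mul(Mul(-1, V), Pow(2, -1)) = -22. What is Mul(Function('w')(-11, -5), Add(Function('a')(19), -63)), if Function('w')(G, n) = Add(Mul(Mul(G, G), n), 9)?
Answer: Rational(261048, 7) ≈ 37293.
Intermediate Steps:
V = 44 (V = Mul(-2, -22) = 44)
Function('a')(O) = Mul(Pow(Add(44, O), -1), Add(8, O)) (Function('a')(O) = Mul(Add(O, 8), Pow(Add(O, 44), -1)) = Mul(Add(8, O), Pow(Add(44, O), -1)) = Mul(Pow(Add(44, O), -1), Add(8, O)))
Function('w')(G, n) = Add(9, Mul(n, Pow(G, 2))) (Function('w')(G, n) = Add(Mul(Pow(G, 2), n), 9) = Add(Mul(n, Pow(G, 2)), 9) = Add(9, Mul(n, Pow(G, 2))))
Mul(Function('w')(-11, -5), Add(Function('a')(19), -63)) = Mul(Add(9, Mul(-5, Pow(-11, 2))), Add(Mul(Pow(Add(44, 19), -1), Add(8, 19)), -63)) = Mul(Add(9, Mul(-5, 121)), Add(Mul(Pow(63, -1), 27), -63)) = Mul(Add(9, -605), Add(Mul(Rational(1, 63), 27), -63)) = Mul(-596, Add(Rational(3, 7), -63)) = Mul(-596, Rational(-438, 7)) = Rational(261048, 7)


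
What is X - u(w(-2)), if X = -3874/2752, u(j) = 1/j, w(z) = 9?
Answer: -18809/12384 ≈ -1.5188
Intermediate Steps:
X = -1937/1376 (X = -3874*1/2752 = -1937/1376 ≈ -1.4077)
X - u(w(-2)) = -1937/1376 - 1/9 = -1937/1376 - 1*⅑ = -1937/1376 - ⅑ = -18809/12384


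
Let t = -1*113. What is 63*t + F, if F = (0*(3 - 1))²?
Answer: -7119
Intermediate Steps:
t = -113
F = 0 (F = (0*2)² = 0² = 0)
63*t + F = 63*(-113) + 0 = -7119 + 0 = -7119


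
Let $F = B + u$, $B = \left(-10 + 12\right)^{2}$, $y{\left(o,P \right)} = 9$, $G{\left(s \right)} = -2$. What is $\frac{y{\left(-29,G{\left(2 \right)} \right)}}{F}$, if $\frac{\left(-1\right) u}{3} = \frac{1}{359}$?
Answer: $\frac{3231}{1433} \approx 2.2547$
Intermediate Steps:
$u = - \frac{3}{359} \approx -0.0083565$
$B = 4$ ($B = 2^{2} = 4$)
$F = \frac{1433}{359}$ ($F = 4 - \frac{3}{359} = \frac{1433}{359} \approx 3.9916$)
$\frac{y{\left(-29,G{\left(2 \right)} \right)}}{F} = \frac{9}{\frac{1433}{359}} = 9 \cdot \frac{359}{1433} = \frac{3231}{1433}$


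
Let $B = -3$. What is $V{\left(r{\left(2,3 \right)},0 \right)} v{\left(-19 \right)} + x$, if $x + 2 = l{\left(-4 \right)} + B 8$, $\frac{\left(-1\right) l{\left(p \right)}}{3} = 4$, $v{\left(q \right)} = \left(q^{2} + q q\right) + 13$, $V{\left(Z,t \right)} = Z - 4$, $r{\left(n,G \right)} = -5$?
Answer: $-6653$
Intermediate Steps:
$V{\left(Z,t \right)} = -4 + Z$
$v{\left(q \right)} = 13 + 2 q^{2}$ ($v{\left(q \right)} = \left(q^{2} + q^{2}\right) + 13 = 2 q^{2} + 13 = 13 + 2 q^{2}$)
$l{\left(p \right)} = -12$ ($l{\left(p \right)} = \left(-3\right) 4 = -12$)
$x = -38$ ($x = -2 - 36 = -38$)
$V{\left(r{\left(2,3 \right)},0 \right)} v{\left(-19 \right)} + x = \left(-4 - 5\right) \left(13 + 2 \left(-19\right)^{2}\right) - 38 = - 9 \left(13 + 2 \cdot 361\right) - 38 = - 9 \left(13 + 722\right) - 38 = \left(-9\right) 735 - 38 = -6615 - 38 = -6653$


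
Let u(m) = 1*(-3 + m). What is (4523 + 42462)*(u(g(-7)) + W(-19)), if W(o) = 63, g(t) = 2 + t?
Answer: 2584175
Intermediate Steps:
u(m) = -3 + m
(4523 + 42462)*(u(g(-7)) + W(-19)) = (4523 + 42462)*((-3 + (2 - 7)) + 63) = 46985*((-3 - 5) + 63) = 46985*(-8 + 63) = 46985*55 = 2584175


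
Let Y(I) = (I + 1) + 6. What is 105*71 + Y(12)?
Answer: 7474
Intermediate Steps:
Y(I) = 7 + I (Y(I) = (1 + I) + 6 = 7 + I)
105*71 + Y(12) = 105*71 + (7 + 12) = 7455 + 19 = 7474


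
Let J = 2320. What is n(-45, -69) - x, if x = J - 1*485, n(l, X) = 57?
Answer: -1778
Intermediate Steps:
x = 1835 (x = 2320 - 1*485 = 2320 - 485 = 1835)
n(-45, -69) - x = 57 - 1*1835 = 57 - 1835 = -1778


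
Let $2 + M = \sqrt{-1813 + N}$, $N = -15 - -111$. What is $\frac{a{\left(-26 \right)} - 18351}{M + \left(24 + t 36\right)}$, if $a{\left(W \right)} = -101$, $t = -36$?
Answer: $\frac{23507848}{1624793} + \frac{18452 i \sqrt{1717}}{1624793} \approx 14.468 + 0.47058 i$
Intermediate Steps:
$N = 96$ ($N = -15 + 111 = 96$)
$M = -2 + i \sqrt{1717}$ ($M = -2 + \sqrt{-1813 + 96} = -2 + \sqrt{-1717} = -2 + i \sqrt{1717} \approx -2.0 + 41.437 i$)
$\frac{a{\left(-26 \right)} - 18351}{M + \left(24 + t 36\right)} = \frac{-101 - 18351}{\left(-2 + i \sqrt{1717}\right) + \left(24 - 1296\right)} = - \frac{18452}{\left(-2 + i \sqrt{1717}\right) + \left(24 - 1296\right)} = - \frac{18452}{\left(-2 + i \sqrt{1717}\right) - 1272} = - \frac{18452}{-1274 + i \sqrt{1717}}$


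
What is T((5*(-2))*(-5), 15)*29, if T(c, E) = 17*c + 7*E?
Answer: 27695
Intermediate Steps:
T(c, E) = 7*E + 17*c
T((5*(-2))*(-5), 15)*29 = (7*15 + 17*((5*(-2))*(-5)))*29 = (105 + 17*(-10*(-5)))*29 = (105 + 17*50)*29 = (105 + 850)*29 = 955*29 = 27695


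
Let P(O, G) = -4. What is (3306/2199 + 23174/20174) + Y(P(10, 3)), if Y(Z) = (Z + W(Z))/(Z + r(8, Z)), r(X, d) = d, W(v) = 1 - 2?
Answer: 193842015/59150168 ≈ 3.2771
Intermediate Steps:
W(v) = -1
Y(Z) = (-1 + Z)/(2*Z) (Y(Z) = (Z - 1)/(Z + Z) = (-1 + Z)/((2*Z)) = (-1 + Z)*(1/(2*Z)) = (-1 + Z)/(2*Z))
(3306/2199 + 23174/20174) + Y(P(10, 3)) = (3306/2199 + 23174/20174) + (½)*(-1 - 4)/(-4) = (3306*(1/2199) + 23174*(1/20174)) + (½)*(-¼)*(-5) = (1102/733 + 11587/10087) + 5/8 = 19609145/7393771 + 5/8 = 193842015/59150168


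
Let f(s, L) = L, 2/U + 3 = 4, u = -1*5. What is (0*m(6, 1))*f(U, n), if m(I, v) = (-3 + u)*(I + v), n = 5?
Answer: 0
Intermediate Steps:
u = -5
U = 2 (U = 2/(-3 + 4) = 2/1 = 2*1 = 2)
m(I, v) = -8*I - 8*v (m(I, v) = (-3 - 5)*(I + v) = -8*(I + v) = -8*I - 8*v)
(0*m(6, 1))*f(U, n) = (0*(-8*6 - 8*1))*5 = (0*(-48 - 8))*5 = (0*(-56))*5 = 0*5 = 0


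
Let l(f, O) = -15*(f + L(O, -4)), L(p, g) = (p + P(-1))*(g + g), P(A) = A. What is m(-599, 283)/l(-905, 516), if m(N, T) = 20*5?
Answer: 4/3015 ≈ 0.0013267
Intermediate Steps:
m(N, T) = 100
L(p, g) = 2*g*(-1 + p) (L(p, g) = (p - 1)*(g + g) = (-1 + p)*(2*g) = 2*g*(-1 + p))
l(f, O) = -120 - 15*f + 120*O (l(f, O) = -15*(f + 2*(-4)*(-1 + O)) = -15*(f + (8 - 8*O)) = -15*(8 + f - 8*O) = -120 - 15*f + 120*O)
m(-599, 283)/l(-905, 516) = 100/(-120 - 15*(-905) + 120*516) = 100/(-120 + 13575 + 61920) = 100/75375 = 100*(1/75375) = 4/3015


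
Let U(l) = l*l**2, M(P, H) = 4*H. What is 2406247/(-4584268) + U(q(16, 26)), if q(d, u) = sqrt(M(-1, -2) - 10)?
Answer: -2406247/4584268 - 54*I*sqrt(2) ≈ -0.52489 - 76.368*I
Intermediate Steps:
q(d, u) = 3*I*sqrt(2) (q(d, u) = sqrt(4*(-2) - 10) = sqrt(-8 - 10) = sqrt(-18) = 3*I*sqrt(2))
U(l) = l**3
2406247/(-4584268) + U(q(16, 26)) = 2406247/(-4584268) + (3*I*sqrt(2))**3 = 2406247*(-1/4584268) - 54*I*sqrt(2) = -2406247/4584268 - 54*I*sqrt(2)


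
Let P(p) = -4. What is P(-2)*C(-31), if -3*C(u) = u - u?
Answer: 0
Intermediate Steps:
C(u) = 0 (C(u) = -(u - u)/3 = -⅓*0 = 0)
P(-2)*C(-31) = -4*0 = 0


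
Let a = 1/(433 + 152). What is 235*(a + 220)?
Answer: 6048947/117 ≈ 51700.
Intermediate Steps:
a = 1/585 ≈ 0.0017094
235*(a + 220) = 235*(1/585 + 220) = 235*(128701/585) = 6048947/117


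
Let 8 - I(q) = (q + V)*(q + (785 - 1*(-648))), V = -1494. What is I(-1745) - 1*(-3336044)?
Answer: 2325484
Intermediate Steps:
I(q) = 8 - (-1494 + q)*(1433 + q) (I(q) = 8 - (q - 1494)*(q + (785 - 1*(-648))) = 8 - (-1494 + q)*(q + (785 + 648)) = 8 - (-1494 + q)*(q + 1433) = 8 - (-1494 + q)*(1433 + q))
I(-1745) - 1*(-3336044) = (2140910 - 1*(-1745)² + 61*(-1745)) - 1*(-3336044) = (2140910 - 1*3045025 - 106445) + 3336044 = (2140910 - 3045025 - 106445) + 3336044 = -1010560 + 3336044 = 2325484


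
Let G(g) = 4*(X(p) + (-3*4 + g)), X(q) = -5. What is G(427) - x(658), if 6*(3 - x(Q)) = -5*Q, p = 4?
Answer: 3266/3 ≈ 1088.7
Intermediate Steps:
G(g) = -68 + 4*g (G(g) = 4*(-5 + (-3*4 + g)) = 4*(-5 + (-12 + g)) = 4*(-17 + g) = -68 + 4*g)
x(Q) = 3 + 5*Q/6 (x(Q) = 3 - (-5)*Q/6 = 3 + 5*Q/6)
G(427) - x(658) = (-68 + 4*427) - (3 + (⅚)*658) = (-68 + 1708) - (3 + 1645/3) = 1640 - 1*1654/3 = 1640 - 1654/3 = 3266/3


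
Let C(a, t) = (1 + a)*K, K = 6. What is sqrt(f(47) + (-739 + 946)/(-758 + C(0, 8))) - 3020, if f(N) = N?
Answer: -3020 + sqrt(1651439)/188 ≈ -3013.2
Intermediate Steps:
C(a, t) = 6 + 6*a (C(a, t) = (1 + a)*6 = 6 + 6*a)
sqrt(f(47) + (-739 + 946)/(-758 + C(0, 8))) - 3020 = sqrt(47 + (-739 + 946)/(-758 + (6 + 6*0))) - 3020 = sqrt(47 + 207/(-758 + (6 + 0))) - 3020 = sqrt(47 + 207/(-758 + 6)) - 3020 = sqrt(47 + 207/(-752)) - 3020 = sqrt(47 + 207*(-1/752)) - 3020 = sqrt(47 - 207/752) - 3020 = sqrt(35137/752) - 3020 = sqrt(1651439)/188 - 3020 = -3020 + sqrt(1651439)/188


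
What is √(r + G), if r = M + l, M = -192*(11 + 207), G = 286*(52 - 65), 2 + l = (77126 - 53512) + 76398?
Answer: 2*√13609 ≈ 233.32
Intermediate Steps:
l = 100010 (l = -2 + ((77126 - 53512) + 76398) = -2 + (23614 + 76398) = -2 + 100012 = 100010)
G = -3718 (G = 286*(-13) = -3718)
M = -41856 (M = -192*218 = -41856)
r = 58154 (r = -41856 + 100010 = 58154)
√(r + G) = √(58154 - 3718) = √54436 = 2*√13609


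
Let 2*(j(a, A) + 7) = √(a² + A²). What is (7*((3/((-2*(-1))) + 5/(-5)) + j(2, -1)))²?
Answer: 4263/2 - 637*√5/2 ≈ 1419.3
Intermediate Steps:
j(a, A) = -7 + √(A² + a²)/2 (j(a, A) = -7 + √(a² + A²)/2 = -7 + √(A² + a²)/2)
(7*((3/((-2*(-1))) + 5/(-5)) + j(2, -1)))² = (7*((3/((-2*(-1))) + 5/(-5)) + (-7 + √((-1)² + 2²)/2)))² = (7*((3/2 + 5*(-⅕)) + (-7 + √(1 + 4)/2)))² = (7*((3*(½) - 1) + (-7 + √5/2)))² = (7*((3/2 - 1) + (-7 + √5/2)))² = (7*(½ + (-7 + √5/2)))² = (7*(-13/2 + √5/2))² = (-91/2 + 7*√5/2)²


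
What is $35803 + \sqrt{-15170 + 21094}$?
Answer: $35803 + 2 \sqrt{1481} \approx 35880.0$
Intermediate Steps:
$35803 + \sqrt{-15170 + 21094} = 35803 + \sqrt{5924} = 35803 + 2 \sqrt{1481}$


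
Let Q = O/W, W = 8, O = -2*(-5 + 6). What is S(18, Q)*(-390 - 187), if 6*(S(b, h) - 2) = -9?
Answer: -577/2 ≈ -288.50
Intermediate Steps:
O = -2 (O = -2*1 = -2)
Q = -¼ (Q = -2/8 = -2*⅛ = -¼ ≈ -0.25000)
S(b, h) = ½ (S(b, h) = 2 + (⅙)*(-9) = 2 - 3/2 = ½)
S(18, Q)*(-390 - 187) = (-390 - 187)/2 = (½)*(-577) = -577/2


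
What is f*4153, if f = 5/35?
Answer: 4153/7 ≈ 593.29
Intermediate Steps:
f = ⅐ (f = 5*(1/35) = ⅐ ≈ 0.14286)
f*4153 = (⅐)*4153 = 4153/7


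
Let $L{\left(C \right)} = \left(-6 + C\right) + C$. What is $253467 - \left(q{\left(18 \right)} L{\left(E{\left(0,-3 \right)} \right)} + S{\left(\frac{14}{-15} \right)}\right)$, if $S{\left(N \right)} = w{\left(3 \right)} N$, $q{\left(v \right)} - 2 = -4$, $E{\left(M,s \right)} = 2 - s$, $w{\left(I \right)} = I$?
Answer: $\frac{1267389}{5} \approx 2.5348 \cdot 10^{5}$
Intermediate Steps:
$q{\left(v \right)} = -2$ ($q{\left(v \right)} = 2 - 4 = -2$)
$L{\left(C \right)} = -6 + 2 C$
$S{\left(N \right)} = 3 N$
$253467 - \left(q{\left(18 \right)} L{\left(E{\left(0,-3 \right)} \right)} + S{\left(\frac{14}{-15} \right)}\right) = 253467 - \left(- 2 \left(-6 + 2 \left(2 - -3\right)\right) + 3 \frac{14}{-15}\right) = 253467 - \left(- 2 \left(-6 + 2 \left(2 + 3\right)\right) + 3 \cdot 14 \left(- \frac{1}{15}\right)\right) = 253467 - \left(- 2 \left(-6 + 2 \cdot 5\right) + 3 \left(- \frac{14}{15}\right)\right) = 253467 - \left(- 2 \left(-6 + 10\right) - \frac{14}{5}\right) = 253467 - \left(\left(-2\right) 4 - \frac{14}{5}\right) = 253467 - \left(-8 - \frac{14}{5}\right) = 253467 - - \frac{54}{5} = 253467 + \frac{54}{5} = \frac{1267389}{5}$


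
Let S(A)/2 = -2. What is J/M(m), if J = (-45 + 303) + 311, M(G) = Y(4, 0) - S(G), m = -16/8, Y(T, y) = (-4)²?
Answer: 569/20 ≈ 28.450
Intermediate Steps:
S(A) = -4 (S(A) = 2*(-2) = -4)
Y(T, y) = 16
m = -2 (m = -16*⅛ = -2)
M(G) = 20 (M(G) = 16 - 1*(-4) = 16 + 4 = 20)
J = 569 (J = 258 + 311 = 569)
J/M(m) = 569/20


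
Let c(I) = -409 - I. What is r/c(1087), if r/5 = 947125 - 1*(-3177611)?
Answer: -234360/17 ≈ -13786.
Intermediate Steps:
r = 20623680 (r = 5*(947125 - 1*(-3177611)) = 5*(947125 + 3177611) = 5*4124736 = 20623680)
r/c(1087) = 20623680/(-409 - 1*1087) = 20623680/(-409 - 1087) = 20623680/(-1496) = 20623680*(-1/1496) = -234360/17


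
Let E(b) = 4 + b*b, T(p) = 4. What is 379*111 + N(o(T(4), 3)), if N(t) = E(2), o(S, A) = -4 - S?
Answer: 42077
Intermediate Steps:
E(b) = 4 + b²
N(t) = 8 (N(t) = 4 + 2² = 4 + 4 = 8)
379*111 + N(o(T(4), 3)) = 379*111 + 8 = 42069 + 8 = 42077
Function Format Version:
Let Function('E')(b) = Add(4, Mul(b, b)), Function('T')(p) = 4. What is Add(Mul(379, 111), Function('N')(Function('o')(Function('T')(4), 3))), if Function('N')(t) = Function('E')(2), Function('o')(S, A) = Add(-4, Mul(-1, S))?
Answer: 42077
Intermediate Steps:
Function('E')(b) = Add(4, Pow(b, 2))
Function('N')(t) = 8 (Function('N')(t) = Add(4, Pow(2, 2)) = Add(4, 4) = 8)
Add(Mul(379, 111), Function('N')(Function('o')(Function('T')(4), 3))) = Add(Mul(379, 111), 8) = Add(42069, 8) = 42077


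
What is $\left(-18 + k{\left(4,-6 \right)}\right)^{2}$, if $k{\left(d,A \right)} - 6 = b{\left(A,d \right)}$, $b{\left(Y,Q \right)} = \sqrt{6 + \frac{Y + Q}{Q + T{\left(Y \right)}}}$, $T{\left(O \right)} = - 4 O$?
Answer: $\frac{\left(168 - \sqrt{1162}\right)^{2}}{196} \approx 91.492$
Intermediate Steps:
$b{\left(Y,Q \right)} = \sqrt{6 + \frac{Q + Y}{Q - 4 Y}}$ ($b{\left(Y,Q \right)} = \sqrt{6 + \frac{Y + Q}{Q - 4 Y}} = \sqrt{6 + \frac{Q + Y}{Q - 4 Y}}$)
$k{\left(d,A \right)} = 6 + \sqrt{\frac{- 23 A + 7 d}{d - 4 A}}$
$\left(-18 + k{\left(4,-6 \right)}\right)^{2} = \left(-18 + \left(6 + \sqrt{\frac{\left(-7\right) 4 + 23 \left(-6\right)}{\left(-1\right) 4 + 4 \left(-6\right)}}\right)\right)^{2} = \left(-18 + \left(6 + \sqrt{\frac{-28 - 138}{-4 - 24}}\right)\right)^{2} = \left(-18 + \left(6 + \sqrt{\frac{1}{-28} \left(-166\right)}\right)\right)^{2} = \left(-18 + \left(6 + \sqrt{\left(- \frac{1}{28}\right) \left(-166\right)}\right)\right)^{2} = \left(-18 + \left(6 + \sqrt{\frac{83}{14}}\right)\right)^{2} = \left(-18 + \left(6 + \frac{\sqrt{1162}}{14}\right)\right)^{2} = \left(-12 + \frac{\sqrt{1162}}{14}\right)^{2}$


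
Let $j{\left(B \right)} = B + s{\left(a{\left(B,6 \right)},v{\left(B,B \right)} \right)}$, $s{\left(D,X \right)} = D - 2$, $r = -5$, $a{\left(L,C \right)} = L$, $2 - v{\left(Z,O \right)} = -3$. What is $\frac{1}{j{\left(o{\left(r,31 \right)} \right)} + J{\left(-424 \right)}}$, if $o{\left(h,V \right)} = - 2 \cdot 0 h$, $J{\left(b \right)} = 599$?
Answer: $\frac{1}{597} \approx 0.001675$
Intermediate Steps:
$v{\left(Z,O \right)} = 5$ ($v{\left(Z,O \right)} = 2 - -3 = 2 + 3 = 5$)
$s{\left(D,X \right)} = -2 + D$
$o{\left(h,V \right)} = 0$ ($o{\left(h,V \right)} = \left(-2\right) 0 = 0$)
$j{\left(B \right)} = -2 + 2 B$ ($j{\left(B \right)} = B + \left(-2 + B\right) = -2 + 2 B$)
$\frac{1}{j{\left(o{\left(r,31 \right)} \right)} + J{\left(-424 \right)}} = \frac{1}{\left(-2 + 2 \cdot 0\right) + 599} = \frac{1}{\left(-2 + 0\right) + 599} = \frac{1}{-2 + 599} = \frac{1}{597}$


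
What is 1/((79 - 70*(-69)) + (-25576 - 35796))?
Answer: -1/56463 ≈ -1.7711e-5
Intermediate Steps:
1/((79 - 70*(-69)) + (-25576 - 35796)) = 1/((79 + 4830) - 61372) = 1/(4909 - 61372) = 1/(-56463) = -1/56463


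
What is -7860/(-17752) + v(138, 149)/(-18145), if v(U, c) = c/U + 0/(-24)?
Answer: 1229929597/2778199095 ≈ 0.44271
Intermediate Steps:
v(U, c) = c/U (v(U, c) = c/U + 0*(-1/24) = c/U + 0 = c/U)
-7860/(-17752) + v(138, 149)/(-18145) = -7860/(-17752) + (149/138)/(-18145) = -7860*(-1/17752) + (149*(1/138))*(-1/18145) = 1965/4438 + (149/138)*(-1/18145) = 1965/4438 - 149/2504010 = 1229929597/2778199095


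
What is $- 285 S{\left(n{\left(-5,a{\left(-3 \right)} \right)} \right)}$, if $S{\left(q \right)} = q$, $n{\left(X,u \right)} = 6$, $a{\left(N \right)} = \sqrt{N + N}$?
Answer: $-1710$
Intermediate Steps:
$a{\left(N \right)} = \sqrt{2} \sqrt{N}$ ($a{\left(N \right)} = \sqrt{2 N} = \sqrt{2} \sqrt{N}$)
$- 285 S{\left(n{\left(-5,a{\left(-3 \right)} \right)} \right)} = \left(-285\right) 6 = -1710$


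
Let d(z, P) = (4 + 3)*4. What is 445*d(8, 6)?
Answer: 12460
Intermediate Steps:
d(z, P) = 28 (d(z, P) = 7*4 = 28)
445*d(8, 6) = 445*28 = 12460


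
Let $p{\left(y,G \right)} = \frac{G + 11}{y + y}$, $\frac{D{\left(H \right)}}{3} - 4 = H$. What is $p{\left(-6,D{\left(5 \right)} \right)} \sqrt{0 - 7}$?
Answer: $- \frac{19 i \sqrt{7}}{6} \approx - 8.3782 i$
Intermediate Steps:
$D{\left(H \right)} = 12 + 3 H$
$p{\left(y,G \right)} = \frac{11 + G}{2 y}$
$p{\left(-6,D{\left(5 \right)} \right)} \sqrt{0 - 7} = \frac{11 + \left(12 + 3 \cdot 5\right)}{2 \left(-6\right)} \sqrt{0 - 7} = \frac{1}{2} \left(- \frac{1}{6}\right) \left(11 + \left(12 + 15\right)\right) \sqrt{-7} = \frac{1}{2} \left(- \frac{1}{6}\right) \left(11 + 27\right) i \sqrt{7} = \frac{1}{2} \left(- \frac{1}{6}\right) 38 i \sqrt{7} = - \frac{19 i \sqrt{7}}{6}$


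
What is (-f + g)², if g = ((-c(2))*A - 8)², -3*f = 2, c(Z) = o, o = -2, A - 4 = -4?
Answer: 37636/9 ≈ 4181.8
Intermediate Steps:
A = 0 (A = 4 - 4 = 0)
c(Z) = -2
f = -⅔ (f = -⅓*2 = -⅔ ≈ -0.66667)
g = 64 (g = (-1*(-2)*0 - 8)² = (2*0 - 8)² = (0 - 8)² = (-8)² = 64)
(-f + g)² = (-1*(-⅔) + 64)² = (⅔ + 64)² = (194/3)² = 37636/9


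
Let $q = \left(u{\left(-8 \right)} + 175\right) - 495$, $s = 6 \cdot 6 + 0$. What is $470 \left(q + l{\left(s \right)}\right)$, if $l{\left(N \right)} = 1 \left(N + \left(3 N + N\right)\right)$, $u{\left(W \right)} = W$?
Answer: $-69560$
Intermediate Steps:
$s = 36$ ($s = 36 + 0 = 36$)
$q = -328$ ($q = \left(-8 + 175\right) - 495 = 167 - 495 = -328$)
$l{\left(N \right)} = 5 N$ ($l{\left(N \right)} = 1 \left(N + 4 N\right) = 1 \cdot 5 N = 5 N$)
$470 \left(q + l{\left(s \right)}\right) = 470 \left(-328 + 5 \cdot 36\right) = 470 \left(-328 + 180\right) = 470 \left(-148\right) = -69560$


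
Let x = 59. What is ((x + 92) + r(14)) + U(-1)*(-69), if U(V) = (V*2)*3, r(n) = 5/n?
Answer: 7915/14 ≈ 565.36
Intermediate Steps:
U(V) = 6*V (U(V) = (2*V)*3 = 6*V)
((x + 92) + r(14)) + U(-1)*(-69) = ((59 + 92) + 5/14) + (6*(-1))*(-69) = (151 + 5*(1/14)) - 6*(-69) = (151 + 5/14) + 414 = 2119/14 + 414 = 7915/14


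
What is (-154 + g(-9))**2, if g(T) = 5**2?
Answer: 16641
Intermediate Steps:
g(T) = 25
(-154 + g(-9))**2 = (-154 + 25)**2 = (-129)**2 = 16641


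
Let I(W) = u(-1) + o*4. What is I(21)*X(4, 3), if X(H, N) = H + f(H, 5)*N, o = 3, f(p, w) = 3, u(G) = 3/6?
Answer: 325/2 ≈ 162.50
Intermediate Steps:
u(G) = ½ (u(G) = 3*(⅙) = ½)
X(H, N) = H + 3*N
I(W) = 25/2 (I(W) = ½ + 3*4 = ½ + 12 = 25/2)
I(21)*X(4, 3) = 25*(4 + 3*3)/2 = 25*(4 + 9)/2 = (25/2)*13 = 325/2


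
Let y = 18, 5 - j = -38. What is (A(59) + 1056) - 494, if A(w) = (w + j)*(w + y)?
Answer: 8416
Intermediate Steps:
j = 43 (j = 5 - 1*(-38) = 5 + 38 = 43)
A(w) = (18 + w)*(43 + w) (A(w) = (w + 43)*(w + 18) = (43 + w)*(18 + w) = (18 + w)*(43 + w))
(A(59) + 1056) - 494 = ((774 + 59**2 + 61*59) + 1056) - 494 = ((774 + 3481 + 3599) + 1056) - 494 = (7854 + 1056) - 494 = 8910 - 494 = 8416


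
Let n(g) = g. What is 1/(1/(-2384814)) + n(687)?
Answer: -2384127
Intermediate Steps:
1/(1/(-2384814)) + n(687) = 1/(1/(-2384814)) + 687 = 1/(-1/2384814) + 687 = -2384814 + 687 = -2384127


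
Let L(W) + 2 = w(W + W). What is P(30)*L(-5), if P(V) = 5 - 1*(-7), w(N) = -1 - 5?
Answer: -96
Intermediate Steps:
w(N) = -6
L(W) = -8 (L(W) = -2 - 6 = -8)
P(V) = 12 (P(V) = 5 + 7 = 12)
P(30)*L(-5) = 12*(-8) = -96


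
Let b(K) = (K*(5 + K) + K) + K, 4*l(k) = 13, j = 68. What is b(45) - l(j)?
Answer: 9347/4 ≈ 2336.8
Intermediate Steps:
l(k) = 13/4 (l(k) = (1/4)*13 = 13/4)
b(K) = 2*K + K*(5 + K) (b(K) = (K + K*(5 + K)) + K = 2*K + K*(5 + K))
b(45) - l(j) = 45*(7 + 45) - 1*13/4 = 45*52 - 13/4 = 2340 - 13/4 = 9347/4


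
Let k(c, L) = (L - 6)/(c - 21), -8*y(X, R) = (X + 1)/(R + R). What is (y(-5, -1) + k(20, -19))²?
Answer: 9801/16 ≈ 612.56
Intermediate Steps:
y(X, R) = -(1 + X)/(16*R) (y(X, R) = -(X + 1)/(8*(R + R)) = -(1 + X)/(8*(2*R)) = -(1 + X)*1/(2*R)/8 = -(1 + X)/(16*R))
k(c, L) = (-6 + L)/(-21 + c)
(y(-5, -1) + k(20, -19))² = ((1/16)*(-1 - 1*(-5))/(-1) + (-6 - 19)/(-21 + 20))² = ((1/16)*(-1)*(-1 + 5) - 25/(-1))² = ((1/16)*(-1)*4 - 1*(-25))² = (-¼ + 25)² = (99/4)² = 9801/16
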